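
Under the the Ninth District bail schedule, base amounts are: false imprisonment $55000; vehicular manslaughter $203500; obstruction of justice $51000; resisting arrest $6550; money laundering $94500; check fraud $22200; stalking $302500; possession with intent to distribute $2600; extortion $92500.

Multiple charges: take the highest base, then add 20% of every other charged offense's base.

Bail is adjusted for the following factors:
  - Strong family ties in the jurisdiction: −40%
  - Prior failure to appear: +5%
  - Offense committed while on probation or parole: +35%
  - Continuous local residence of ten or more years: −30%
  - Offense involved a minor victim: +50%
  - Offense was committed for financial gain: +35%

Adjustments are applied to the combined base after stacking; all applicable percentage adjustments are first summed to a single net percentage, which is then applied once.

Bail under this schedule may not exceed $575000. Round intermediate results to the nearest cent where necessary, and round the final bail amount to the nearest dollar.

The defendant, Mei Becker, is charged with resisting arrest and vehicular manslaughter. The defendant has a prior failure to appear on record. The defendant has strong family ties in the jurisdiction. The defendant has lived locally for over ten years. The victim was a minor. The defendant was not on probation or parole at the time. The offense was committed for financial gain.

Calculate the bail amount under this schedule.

Base amounts from the schedule: resisting arrest $6550; vehicular manslaughter $203500.
Stacking rule: highest base plus 20% of each additional charge. Highest is vehicular manslaughter at $203500. Additional: $6550 × 20% = $1310. Combined base = $203500 + $1310 = $204810.
Net percentage adjustment: −40% +5% −30% +50% +35% = +20%. $204810 × 1.2 = $245772.
$245772 is within the $575000 maximum.

$245772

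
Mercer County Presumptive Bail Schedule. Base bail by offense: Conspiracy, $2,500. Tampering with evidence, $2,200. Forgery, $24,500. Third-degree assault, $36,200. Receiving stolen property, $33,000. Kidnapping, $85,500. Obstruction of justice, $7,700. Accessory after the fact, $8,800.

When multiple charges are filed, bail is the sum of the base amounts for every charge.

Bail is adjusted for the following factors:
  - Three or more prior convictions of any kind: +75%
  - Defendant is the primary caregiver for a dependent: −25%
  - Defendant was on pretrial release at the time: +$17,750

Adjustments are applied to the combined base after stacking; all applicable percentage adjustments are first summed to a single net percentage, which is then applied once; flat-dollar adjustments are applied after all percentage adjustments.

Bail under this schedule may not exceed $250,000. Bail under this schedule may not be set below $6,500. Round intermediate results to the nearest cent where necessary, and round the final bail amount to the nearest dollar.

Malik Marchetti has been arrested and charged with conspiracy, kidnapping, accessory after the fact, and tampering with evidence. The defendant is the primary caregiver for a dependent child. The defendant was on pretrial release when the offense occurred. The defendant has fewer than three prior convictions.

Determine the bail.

$92,000

Base amounts from the schedule: conspiracy $2,500; kidnapping $85,500; accessory after the fact $8,800; tampering with evidence $2,200.
Stacking rule: sum of all bases. $2,500 + $85,500 + $8,800 + $2,200 = $99,000.
Defendant is the primary caregiver for a dependent (−25%): $99,000 × 0.75 = $74,250.
Defendant was on pretrial release at the time (+$17,750 flat): $74,250 + $17,750 = $92,000.
$92,000 is within the $250,000 maximum.
$92,000 is at or above the $6,500 minimum.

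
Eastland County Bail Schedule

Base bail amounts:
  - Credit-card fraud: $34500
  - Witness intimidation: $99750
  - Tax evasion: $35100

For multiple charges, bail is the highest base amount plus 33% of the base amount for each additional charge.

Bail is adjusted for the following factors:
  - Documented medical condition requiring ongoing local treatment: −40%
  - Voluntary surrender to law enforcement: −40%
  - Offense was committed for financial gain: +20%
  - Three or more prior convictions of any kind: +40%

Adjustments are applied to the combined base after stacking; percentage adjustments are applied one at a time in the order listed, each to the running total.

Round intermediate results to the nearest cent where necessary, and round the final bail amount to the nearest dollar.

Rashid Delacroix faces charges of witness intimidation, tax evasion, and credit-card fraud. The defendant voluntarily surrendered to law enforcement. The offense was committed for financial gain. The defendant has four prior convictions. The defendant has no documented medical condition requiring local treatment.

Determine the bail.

Base amounts from the schedule: witness intimidation $99750; tax evasion $35100; credit-card fraud $34500.
Stacking rule: highest base plus 33% of each additional charge. Highest is witness intimidation at $99750. Additional: $35100 × 33% = $11583; $34500 × 33% = $11385. Combined base = $99750 + $22968 = $122718.
Voluntary surrender to law enforcement (−40%): $122718 × 0.6 = $73630.80.
Offense was committed for financial gain (+20%): $73630.80 × 1.2 = $88356.96.
Three or more prior convictions of any kind (+40%): $88356.96 × 1.4 = $123699.74.
Rounded to the nearest dollar: $123700.

$123700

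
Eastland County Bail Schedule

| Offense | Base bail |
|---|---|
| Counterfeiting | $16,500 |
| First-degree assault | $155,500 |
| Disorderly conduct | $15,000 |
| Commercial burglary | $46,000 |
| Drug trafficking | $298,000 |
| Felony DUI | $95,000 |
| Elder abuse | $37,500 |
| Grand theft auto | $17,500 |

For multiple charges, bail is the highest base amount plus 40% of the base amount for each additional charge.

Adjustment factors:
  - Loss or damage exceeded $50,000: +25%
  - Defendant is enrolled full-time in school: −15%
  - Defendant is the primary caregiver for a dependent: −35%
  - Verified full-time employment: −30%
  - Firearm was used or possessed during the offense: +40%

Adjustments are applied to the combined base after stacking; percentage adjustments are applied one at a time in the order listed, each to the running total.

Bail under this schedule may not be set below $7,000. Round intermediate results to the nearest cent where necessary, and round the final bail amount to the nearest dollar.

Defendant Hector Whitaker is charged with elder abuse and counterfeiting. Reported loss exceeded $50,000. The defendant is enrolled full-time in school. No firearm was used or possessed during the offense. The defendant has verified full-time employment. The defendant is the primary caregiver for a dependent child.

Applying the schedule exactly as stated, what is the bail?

$21,320

Base amounts from the schedule: elder abuse $37,500; counterfeiting $16,500.
Stacking rule: highest base plus 40% of each additional charge. Highest is elder abuse at $37,500. Additional: $16,500 × 40% = $6,600. Combined base = $37,500 + $6,600 = $44,100.
Loss or damage exceeded $50,000 (+25%): $44,100 × 1.25 = $55,125.
Defendant is enrolled full-time in school (−15%): $55,125 × 0.85 = $46,856.25.
Defendant is the primary caregiver for a dependent (−35%): $46,856.25 × 0.65 = $30,456.56.
Verified full-time employment (−30%): $30,456.56 × 0.7 = $21,319.59.
$21,319.59 is at or above the $7,000 minimum.
Rounded to the nearest dollar: $21,320.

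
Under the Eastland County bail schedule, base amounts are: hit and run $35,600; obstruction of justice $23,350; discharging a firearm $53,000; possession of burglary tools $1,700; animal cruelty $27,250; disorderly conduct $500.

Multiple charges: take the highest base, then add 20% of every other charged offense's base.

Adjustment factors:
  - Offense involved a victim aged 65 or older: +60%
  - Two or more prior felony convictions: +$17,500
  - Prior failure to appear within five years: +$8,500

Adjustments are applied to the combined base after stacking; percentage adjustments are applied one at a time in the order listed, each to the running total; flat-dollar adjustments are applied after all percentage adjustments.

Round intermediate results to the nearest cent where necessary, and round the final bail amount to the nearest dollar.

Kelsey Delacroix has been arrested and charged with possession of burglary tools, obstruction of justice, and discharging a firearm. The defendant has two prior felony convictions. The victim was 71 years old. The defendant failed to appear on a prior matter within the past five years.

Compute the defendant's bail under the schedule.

Base amounts from the schedule: possession of burglary tools $1,700; obstruction of justice $23,350; discharging a firearm $53,000.
Stacking rule: highest base plus 20% of each additional charge. Highest is discharging a firearm at $53,000. Additional: $1,700 × 20% = $340; $23,350 × 20% = $4,670. Combined base = $53,000 + $5,010 = $58,010.
Offense involved a victim aged 65 or older (+60%): $58,010 × 1.6 = $92,816.
Two or more prior felony convictions (+$17,500 flat): $92,816 + $17,500 = $110,316.
Prior failure to appear within five years (+$8,500 flat): $110,316 + $8,500 = $118,816.

$118,816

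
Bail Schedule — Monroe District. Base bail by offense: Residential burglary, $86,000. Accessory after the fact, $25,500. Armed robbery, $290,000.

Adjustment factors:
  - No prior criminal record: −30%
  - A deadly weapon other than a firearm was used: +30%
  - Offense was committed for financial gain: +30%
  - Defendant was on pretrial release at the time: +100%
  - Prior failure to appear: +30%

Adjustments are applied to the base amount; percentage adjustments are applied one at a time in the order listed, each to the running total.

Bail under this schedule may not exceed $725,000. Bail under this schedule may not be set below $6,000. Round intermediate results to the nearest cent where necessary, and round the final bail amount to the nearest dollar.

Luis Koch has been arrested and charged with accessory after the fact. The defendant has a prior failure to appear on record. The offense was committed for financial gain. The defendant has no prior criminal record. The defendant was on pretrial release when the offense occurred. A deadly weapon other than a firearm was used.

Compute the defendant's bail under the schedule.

$78,433

Base amounts from the schedule: accessory after the fact $25,500.
Single charge. Combined base = $25,500.
No prior criminal record (−30%): $25,500 × 0.7 = $17,850.
A deadly weapon other than a firearm was used (+30%): $17,850 × 1.3 = $23,205.
Offense was committed for financial gain (+30%): $23,205 × 1.3 = $30,166.50.
Defendant was on pretrial release at the time (+100%): $30,166.50 × 2 = $60,333.
Prior failure to appear (+30%): $60,333 × 1.3 = $78,432.90.
$78,432.90 is within the $725,000 maximum.
$78,432.90 is at or above the $6,000 minimum.
Rounded to the nearest dollar: $78,433.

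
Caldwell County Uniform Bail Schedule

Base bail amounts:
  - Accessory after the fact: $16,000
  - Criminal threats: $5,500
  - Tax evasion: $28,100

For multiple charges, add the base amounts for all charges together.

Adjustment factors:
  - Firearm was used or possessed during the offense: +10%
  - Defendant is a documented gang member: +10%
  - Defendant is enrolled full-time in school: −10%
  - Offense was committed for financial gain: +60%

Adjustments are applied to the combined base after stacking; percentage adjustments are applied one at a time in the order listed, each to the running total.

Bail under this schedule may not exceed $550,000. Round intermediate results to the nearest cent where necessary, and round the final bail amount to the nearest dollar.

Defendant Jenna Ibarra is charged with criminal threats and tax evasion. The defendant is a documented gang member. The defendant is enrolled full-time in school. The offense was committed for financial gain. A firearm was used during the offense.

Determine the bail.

Base amounts from the schedule: criminal threats $5,500; tax evasion $28,100.
Stacking rule: sum of all bases. $5,500 + $28,100 = $33,600.
Firearm was used or possessed during the offense (+10%): $33,600 × 1.1 = $36,960.
Defendant is a documented gang member (+10%): $36,960 × 1.1 = $40,656.
Defendant is enrolled full-time in school (−10%): $40,656 × 0.9 = $36,590.40.
Offense was committed for financial gain (+60%): $36,590.40 × 1.6 = $58,544.64.
$58,544.64 is within the $550,000 maximum.
Rounded to the nearest dollar: $58,545.

$58,545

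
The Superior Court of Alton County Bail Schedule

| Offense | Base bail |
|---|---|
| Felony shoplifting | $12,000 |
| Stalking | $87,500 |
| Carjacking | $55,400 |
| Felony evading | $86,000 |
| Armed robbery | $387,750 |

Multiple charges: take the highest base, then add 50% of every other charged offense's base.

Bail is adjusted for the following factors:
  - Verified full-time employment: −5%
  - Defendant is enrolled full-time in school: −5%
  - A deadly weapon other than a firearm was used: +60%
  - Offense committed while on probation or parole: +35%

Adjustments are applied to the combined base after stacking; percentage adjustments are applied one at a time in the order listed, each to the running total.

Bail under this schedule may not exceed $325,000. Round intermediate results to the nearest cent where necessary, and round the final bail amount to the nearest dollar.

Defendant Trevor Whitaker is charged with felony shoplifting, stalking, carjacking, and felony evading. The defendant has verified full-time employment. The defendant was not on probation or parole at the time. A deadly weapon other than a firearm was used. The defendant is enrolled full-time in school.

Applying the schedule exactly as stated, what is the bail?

$237,105

Base amounts from the schedule: felony shoplifting $12,000; stalking $87,500; carjacking $55,400; felony evading $86,000.
Stacking rule: highest base plus 50% of each additional charge. Highest is stalking at $87,500. Additional: $12,000 × 50% = $6,000; $55,400 × 50% = $27,700; $86,000 × 50% = $43,000. Combined base = $87,500 + $76,700 = $164,200.
Verified full-time employment (−5%): $164,200 × 0.95 = $155,990.
Defendant is enrolled full-time in school (−5%): $155,990 × 0.95 = $148,190.50.
A deadly weapon other than a firearm was used (+60%): $148,190.50 × 1.6 = $237,104.80.
$237,104.80 is within the $325,000 maximum.
Rounded to the nearest dollar: $237,105.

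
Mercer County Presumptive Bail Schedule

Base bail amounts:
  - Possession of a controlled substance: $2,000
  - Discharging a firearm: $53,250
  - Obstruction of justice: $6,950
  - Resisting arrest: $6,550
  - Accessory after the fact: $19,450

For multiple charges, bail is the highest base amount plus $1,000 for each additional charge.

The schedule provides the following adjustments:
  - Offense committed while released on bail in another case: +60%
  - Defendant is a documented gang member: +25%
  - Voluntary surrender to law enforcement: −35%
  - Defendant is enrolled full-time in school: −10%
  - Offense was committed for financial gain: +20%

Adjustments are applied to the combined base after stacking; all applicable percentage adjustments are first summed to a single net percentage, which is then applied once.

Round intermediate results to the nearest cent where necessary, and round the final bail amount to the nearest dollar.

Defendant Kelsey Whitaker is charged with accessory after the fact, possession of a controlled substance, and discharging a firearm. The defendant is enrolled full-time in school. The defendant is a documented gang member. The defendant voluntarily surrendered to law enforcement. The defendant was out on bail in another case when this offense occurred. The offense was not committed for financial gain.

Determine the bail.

$77,350

Base amounts from the schedule: accessory after the fact $19,450; possession of a controlled substance $2,000; discharging a firearm $53,250.
Stacking rule: highest base plus $1,000 per additional charge. Highest is discharging a firearm at $53,250; 2 additional charges → +$2,000. Combined base = $55,250.
Net percentage adjustment: +60% +25% −35% −10% = +40%. $55,250 × 1.4 = $77,350.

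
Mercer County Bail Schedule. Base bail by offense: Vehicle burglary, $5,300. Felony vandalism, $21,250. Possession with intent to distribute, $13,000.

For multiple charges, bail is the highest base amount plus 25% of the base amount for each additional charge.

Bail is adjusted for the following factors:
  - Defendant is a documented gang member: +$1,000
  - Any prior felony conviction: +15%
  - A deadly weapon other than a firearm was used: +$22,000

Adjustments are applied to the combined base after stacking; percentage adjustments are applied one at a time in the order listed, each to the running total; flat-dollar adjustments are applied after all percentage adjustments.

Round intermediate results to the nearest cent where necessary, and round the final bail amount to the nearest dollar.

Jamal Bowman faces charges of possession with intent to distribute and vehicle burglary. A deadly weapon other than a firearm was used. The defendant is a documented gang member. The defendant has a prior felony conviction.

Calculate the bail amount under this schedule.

Base amounts from the schedule: possession with intent to distribute $13,000; vehicle burglary $5,300.
Stacking rule: highest base plus 25% of each additional charge. Highest is possession with intent to distribute at $13,000. Additional: $5,300 × 25% = $1,325. Combined base = $13,000 + $1,325 = $14,325.
Any prior felony conviction (+15%): $14,325 × 1.15 = $16,473.75.
Defendant is a documented gang member (+$1,000 flat): $16,473.75 + $1,000 = $17,473.75.
A deadly weapon other than a firearm was used (+$22,000 flat): $17,473.75 + $22,000 = $39,473.75.
Rounded to the nearest dollar: $39,474.

$39,474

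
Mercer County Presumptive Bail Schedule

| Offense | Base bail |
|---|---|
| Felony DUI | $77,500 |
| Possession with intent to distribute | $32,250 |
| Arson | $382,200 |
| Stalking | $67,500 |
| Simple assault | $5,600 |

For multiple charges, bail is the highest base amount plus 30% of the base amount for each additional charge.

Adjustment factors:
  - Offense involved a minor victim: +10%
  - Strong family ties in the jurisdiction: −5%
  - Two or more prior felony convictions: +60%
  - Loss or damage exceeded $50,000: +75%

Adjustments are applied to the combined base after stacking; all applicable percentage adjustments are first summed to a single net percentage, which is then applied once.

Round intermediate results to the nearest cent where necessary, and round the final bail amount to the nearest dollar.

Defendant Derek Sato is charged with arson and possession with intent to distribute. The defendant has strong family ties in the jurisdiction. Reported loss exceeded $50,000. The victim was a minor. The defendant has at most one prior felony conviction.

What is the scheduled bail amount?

Base amounts from the schedule: arson $382,200; possession with intent to distribute $32,250.
Stacking rule: highest base plus 30% of each additional charge. Highest is arson at $382,200. Additional: $32,250 × 30% = $9,675. Combined base = $382,200 + $9,675 = $391,875.
Net percentage adjustment: +10% −5% +75% = +80%. $391,875 × 1.8 = $705,375.

$705,375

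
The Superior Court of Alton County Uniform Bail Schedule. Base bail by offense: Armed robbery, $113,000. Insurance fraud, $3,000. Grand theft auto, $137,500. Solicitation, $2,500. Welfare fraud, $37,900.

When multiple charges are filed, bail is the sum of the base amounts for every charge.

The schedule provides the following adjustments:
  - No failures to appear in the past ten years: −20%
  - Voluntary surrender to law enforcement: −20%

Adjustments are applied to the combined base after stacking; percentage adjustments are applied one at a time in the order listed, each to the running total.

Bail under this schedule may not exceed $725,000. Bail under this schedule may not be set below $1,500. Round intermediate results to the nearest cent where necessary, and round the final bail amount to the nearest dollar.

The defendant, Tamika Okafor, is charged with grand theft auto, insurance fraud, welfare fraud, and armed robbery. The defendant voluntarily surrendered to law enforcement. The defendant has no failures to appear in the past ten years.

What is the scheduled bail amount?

$186,496

Base amounts from the schedule: grand theft auto $137,500; insurance fraud $3,000; welfare fraud $37,900; armed robbery $113,000.
Stacking rule: sum of all bases. $137,500 + $3,000 + $37,900 + $113,000 = $291,400.
No failures to appear in the past ten years (−20%): $291,400 × 0.8 = $233,120.
Voluntary surrender to law enforcement (−20%): $233,120 × 0.8 = $186,496.
$186,496 is within the $725,000 maximum.
$186,496 is at or above the $1,500 minimum.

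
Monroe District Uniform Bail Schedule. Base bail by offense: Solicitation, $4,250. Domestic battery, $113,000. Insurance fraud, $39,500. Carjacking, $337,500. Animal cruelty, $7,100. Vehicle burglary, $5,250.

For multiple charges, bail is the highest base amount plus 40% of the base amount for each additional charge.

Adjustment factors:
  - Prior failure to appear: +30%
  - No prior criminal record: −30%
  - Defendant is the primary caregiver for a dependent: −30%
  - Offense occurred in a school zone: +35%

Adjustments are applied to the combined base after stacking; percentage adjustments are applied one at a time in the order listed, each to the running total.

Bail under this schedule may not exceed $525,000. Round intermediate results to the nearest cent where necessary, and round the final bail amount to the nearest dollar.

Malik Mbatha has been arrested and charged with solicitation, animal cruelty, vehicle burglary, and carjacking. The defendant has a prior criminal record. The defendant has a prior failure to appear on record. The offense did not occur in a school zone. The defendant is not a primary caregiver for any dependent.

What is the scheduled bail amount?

Base amounts from the schedule: solicitation $4,250; animal cruelty $7,100; vehicle burglary $5,250; carjacking $337,500.
Stacking rule: highest base plus 40% of each additional charge. Highest is carjacking at $337,500. Additional: $4,250 × 40% = $1,700; $7,100 × 40% = $2,840; $5,250 × 40% = $2,100. Combined base = $337,500 + $6,640 = $344,140.
Prior failure to appear (+30%): $344,140 × 1.3 = $447,382.
$447,382 is within the $525,000 maximum.

$447,382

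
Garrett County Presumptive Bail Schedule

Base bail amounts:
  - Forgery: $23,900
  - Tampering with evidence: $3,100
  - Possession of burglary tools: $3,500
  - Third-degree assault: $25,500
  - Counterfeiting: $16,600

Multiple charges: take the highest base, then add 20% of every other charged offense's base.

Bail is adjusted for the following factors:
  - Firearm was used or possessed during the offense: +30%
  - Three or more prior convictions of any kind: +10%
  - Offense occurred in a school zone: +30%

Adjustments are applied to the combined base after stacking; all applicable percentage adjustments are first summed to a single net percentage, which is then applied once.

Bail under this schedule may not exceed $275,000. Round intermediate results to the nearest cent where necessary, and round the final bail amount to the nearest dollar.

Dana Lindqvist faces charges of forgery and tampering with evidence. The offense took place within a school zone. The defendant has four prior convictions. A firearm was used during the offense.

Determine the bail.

$41,684

Base amounts from the schedule: forgery $23,900; tampering with evidence $3,100.
Stacking rule: highest base plus 20% of each additional charge. Highest is forgery at $23,900. Additional: $3,100 × 20% = $620. Combined base = $23,900 + $620 = $24,520.
Net percentage adjustment: +30% +10% +30% = +70%. $24,520 × 1.7 = $41,684.
$41,684 is within the $275,000 maximum.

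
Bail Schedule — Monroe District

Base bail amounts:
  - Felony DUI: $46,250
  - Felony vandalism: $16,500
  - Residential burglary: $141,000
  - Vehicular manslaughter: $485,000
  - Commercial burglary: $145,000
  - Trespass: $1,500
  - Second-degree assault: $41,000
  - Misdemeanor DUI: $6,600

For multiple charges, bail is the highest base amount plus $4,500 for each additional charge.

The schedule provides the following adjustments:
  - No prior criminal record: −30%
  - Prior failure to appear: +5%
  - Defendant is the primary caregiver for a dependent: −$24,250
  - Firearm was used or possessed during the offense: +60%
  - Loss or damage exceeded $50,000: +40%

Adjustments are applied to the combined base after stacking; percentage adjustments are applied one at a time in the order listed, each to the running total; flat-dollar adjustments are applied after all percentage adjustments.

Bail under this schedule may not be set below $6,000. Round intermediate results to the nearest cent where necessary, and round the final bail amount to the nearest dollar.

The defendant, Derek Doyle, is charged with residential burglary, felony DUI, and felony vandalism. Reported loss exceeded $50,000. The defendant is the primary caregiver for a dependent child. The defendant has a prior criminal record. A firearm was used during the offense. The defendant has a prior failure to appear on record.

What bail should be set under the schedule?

$328,550

Base amounts from the schedule: residential burglary $141,000; felony DUI $46,250; felony vandalism $16,500.
Stacking rule: highest base plus $4,500 per additional charge. Highest is residential burglary at $141,000; 2 additional charges → +$9,000. Combined base = $150,000.
Prior failure to appear (+5%): $150,000 × 1.05 = $157,500.
Firearm was used or possessed during the offense (+60%): $157,500 × 1.6 = $252,000.
Loss or damage exceeded $50,000 (+40%): $252,000 × 1.4 = $352,800.
Defendant is the primary caregiver for a dependent (−$24,250 flat): $352,800 − $24,250 = $328,550.
$328,550 is at or above the $6,000 minimum.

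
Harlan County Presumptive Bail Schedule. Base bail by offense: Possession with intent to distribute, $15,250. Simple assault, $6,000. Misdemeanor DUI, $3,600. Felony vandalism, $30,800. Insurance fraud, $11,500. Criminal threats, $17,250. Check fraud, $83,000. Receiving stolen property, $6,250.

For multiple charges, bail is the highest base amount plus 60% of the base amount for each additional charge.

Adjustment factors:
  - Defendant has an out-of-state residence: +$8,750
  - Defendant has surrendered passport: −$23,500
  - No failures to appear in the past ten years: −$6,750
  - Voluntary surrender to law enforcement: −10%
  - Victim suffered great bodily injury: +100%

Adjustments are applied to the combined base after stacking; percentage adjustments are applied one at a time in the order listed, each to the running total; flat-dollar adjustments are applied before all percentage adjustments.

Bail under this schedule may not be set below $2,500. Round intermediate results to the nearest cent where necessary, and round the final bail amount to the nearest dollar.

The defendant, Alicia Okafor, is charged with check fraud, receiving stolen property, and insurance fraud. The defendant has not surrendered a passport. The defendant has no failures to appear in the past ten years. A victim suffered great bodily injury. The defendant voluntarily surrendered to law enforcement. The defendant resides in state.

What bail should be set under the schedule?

Base amounts from the schedule: check fraud $83,000; receiving stolen property $6,250; insurance fraud $11,500.
Stacking rule: highest base plus 60% of each additional charge. Highest is check fraud at $83,000. Additional: $6,250 × 60% = $3,750; $11,500 × 60% = $6,900. Combined base = $83,000 + $10,650 = $93,650.
No failures to appear in the past ten years (−$6,750 flat): $93,650 − $6,750 = $86,900.
Voluntary surrender to law enforcement (−10%): $86,900 × 0.9 = $78,210.
Victim suffered great bodily injury (+100%): $78,210 × 2 = $156,420.
$156,420 is at or above the $2,500 minimum.

$156,420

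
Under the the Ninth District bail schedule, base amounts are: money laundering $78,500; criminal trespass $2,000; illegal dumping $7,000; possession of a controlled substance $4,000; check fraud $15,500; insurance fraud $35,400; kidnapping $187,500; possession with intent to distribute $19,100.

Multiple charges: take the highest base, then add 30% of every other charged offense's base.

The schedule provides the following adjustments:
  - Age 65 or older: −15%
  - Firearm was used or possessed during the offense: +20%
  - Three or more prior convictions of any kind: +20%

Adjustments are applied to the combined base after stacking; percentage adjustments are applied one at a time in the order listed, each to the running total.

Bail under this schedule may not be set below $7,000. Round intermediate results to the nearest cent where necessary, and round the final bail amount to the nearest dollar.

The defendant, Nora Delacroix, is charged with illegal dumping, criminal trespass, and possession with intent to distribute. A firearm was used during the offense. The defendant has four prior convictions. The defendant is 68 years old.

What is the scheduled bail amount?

$26,683

Base amounts from the schedule: illegal dumping $7,000; criminal trespass $2,000; possession with intent to distribute $19,100.
Stacking rule: highest base plus 30% of each additional charge. Highest is possession with intent to distribute at $19,100. Additional: $7,000 × 30% = $2,100; $2,000 × 30% = $600. Combined base = $19,100 + $2,700 = $21,800.
Age 65 or older (−15%): $21,800 × 0.85 = $18,530.
Firearm was used or possessed during the offense (+20%): $18,530 × 1.2 = $22,236.
Three or more prior convictions of any kind (+20%): $22,236 × 1.2 = $26,683.20.
$26,683.20 is at or above the $7,000 minimum.
Rounded to the nearest dollar: $26,683.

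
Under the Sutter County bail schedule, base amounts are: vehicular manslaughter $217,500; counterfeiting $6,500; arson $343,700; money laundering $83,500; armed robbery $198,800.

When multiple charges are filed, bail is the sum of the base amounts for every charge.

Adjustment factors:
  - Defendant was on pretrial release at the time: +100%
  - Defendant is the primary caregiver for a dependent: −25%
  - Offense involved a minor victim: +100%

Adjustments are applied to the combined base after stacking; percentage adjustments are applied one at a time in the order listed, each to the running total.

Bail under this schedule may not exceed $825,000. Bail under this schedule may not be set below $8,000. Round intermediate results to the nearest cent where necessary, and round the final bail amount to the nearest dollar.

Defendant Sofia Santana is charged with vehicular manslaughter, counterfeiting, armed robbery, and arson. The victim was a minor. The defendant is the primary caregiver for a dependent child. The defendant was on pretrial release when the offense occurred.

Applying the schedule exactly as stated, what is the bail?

$825,000

Base amounts from the schedule: vehicular manslaughter $217,500; counterfeiting $6,500; armed robbery $198,800; arson $343,700.
Stacking rule: sum of all bases. $217,500 + $6,500 + $198,800 + $343,700 = $766,500.
Defendant was on pretrial release at the time (+100%): $766,500 × 2 = $1,533,000.
Defendant is the primary caregiver for a dependent (−25%): $1,533,000 × 0.75 = $1,149,750.
Offense involved a minor victim (+100%): $1,149,750 × 2 = $2,299,500.
Result $2,299,500 exceeds the maximum of $825,000; bail is capped at $825,000.
$825,000 is at or above the $8,000 minimum.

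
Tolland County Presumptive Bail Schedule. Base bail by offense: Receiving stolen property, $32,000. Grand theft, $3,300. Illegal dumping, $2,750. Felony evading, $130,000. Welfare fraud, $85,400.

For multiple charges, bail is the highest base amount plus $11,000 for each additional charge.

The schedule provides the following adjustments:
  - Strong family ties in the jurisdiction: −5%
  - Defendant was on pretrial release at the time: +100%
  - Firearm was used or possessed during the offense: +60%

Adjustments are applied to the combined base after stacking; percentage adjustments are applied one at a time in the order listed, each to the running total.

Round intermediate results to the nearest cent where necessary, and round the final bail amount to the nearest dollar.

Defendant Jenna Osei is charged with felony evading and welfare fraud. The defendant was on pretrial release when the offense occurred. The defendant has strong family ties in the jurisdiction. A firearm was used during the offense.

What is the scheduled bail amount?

Base amounts from the schedule: felony evading $130,000; welfare fraud $85,400.
Stacking rule: highest base plus $11,000 per additional charge. Highest is felony evading at $130,000; 1 additional charge → +$11,000. Combined base = $141,000.
Strong family ties in the jurisdiction (−5%): $141,000 × 0.95 = $133,950.
Defendant was on pretrial release at the time (+100%): $133,950 × 2 = $267,900.
Firearm was used or possessed during the offense (+60%): $267,900 × 1.6 = $428,640.

$428,640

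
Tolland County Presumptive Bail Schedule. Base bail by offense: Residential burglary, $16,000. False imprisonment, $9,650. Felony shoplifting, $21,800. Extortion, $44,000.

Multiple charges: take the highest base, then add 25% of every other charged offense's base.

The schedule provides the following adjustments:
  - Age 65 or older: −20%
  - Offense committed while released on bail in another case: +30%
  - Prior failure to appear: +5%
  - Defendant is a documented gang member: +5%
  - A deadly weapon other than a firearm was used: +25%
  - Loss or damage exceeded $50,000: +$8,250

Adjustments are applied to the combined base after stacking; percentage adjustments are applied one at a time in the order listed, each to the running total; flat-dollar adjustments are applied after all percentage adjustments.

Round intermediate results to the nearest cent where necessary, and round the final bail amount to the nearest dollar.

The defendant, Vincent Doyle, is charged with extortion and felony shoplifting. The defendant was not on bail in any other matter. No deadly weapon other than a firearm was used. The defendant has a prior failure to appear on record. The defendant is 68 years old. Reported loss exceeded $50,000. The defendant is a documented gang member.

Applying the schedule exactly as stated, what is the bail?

Base amounts from the schedule: extortion $44,000; felony shoplifting $21,800.
Stacking rule: highest base plus 25% of each additional charge. Highest is extortion at $44,000. Additional: $21,800 × 25% = $5,450. Combined base = $44,000 + $5,450 = $49,450.
Age 65 or older (−20%): $49,450 × 0.8 = $39,560.
Prior failure to appear (+5%): $39,560 × 1.05 = $41,538.
Defendant is a documented gang member (+5%): $41,538 × 1.05 = $43,614.90.
Loss or damage exceeded $50,000 (+$8,250 flat): $43,614.90 + $8,250 = $51,864.90.
Rounded to the nearest dollar: $51,865.

$51,865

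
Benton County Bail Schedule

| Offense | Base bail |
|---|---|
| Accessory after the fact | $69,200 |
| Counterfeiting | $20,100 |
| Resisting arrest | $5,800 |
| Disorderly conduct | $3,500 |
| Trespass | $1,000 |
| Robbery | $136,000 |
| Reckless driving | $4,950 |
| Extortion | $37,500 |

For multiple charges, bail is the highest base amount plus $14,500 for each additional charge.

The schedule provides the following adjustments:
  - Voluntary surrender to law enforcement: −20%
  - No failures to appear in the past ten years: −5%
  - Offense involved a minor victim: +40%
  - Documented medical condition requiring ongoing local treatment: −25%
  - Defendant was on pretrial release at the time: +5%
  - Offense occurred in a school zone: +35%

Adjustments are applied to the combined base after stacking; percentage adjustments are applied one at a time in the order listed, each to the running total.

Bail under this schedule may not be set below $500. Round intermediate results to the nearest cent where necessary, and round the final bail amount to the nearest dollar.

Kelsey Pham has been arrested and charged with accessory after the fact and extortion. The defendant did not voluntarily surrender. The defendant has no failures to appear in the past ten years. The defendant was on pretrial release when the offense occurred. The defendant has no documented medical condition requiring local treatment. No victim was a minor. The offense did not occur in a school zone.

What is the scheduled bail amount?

$83,491

Base amounts from the schedule: accessory after the fact $69,200; extortion $37,500.
Stacking rule: highest base plus $14,500 per additional charge. Highest is accessory after the fact at $69,200; 1 additional charge → +$14,500. Combined base = $83,700.
No failures to appear in the past ten years (−5%): $83,700 × 0.95 = $79,515.
Defendant was on pretrial release at the time (+5%): $79,515 × 1.05 = $83,490.75.
$83,490.75 is at or above the $500 minimum.
Rounded to the nearest dollar: $83,491.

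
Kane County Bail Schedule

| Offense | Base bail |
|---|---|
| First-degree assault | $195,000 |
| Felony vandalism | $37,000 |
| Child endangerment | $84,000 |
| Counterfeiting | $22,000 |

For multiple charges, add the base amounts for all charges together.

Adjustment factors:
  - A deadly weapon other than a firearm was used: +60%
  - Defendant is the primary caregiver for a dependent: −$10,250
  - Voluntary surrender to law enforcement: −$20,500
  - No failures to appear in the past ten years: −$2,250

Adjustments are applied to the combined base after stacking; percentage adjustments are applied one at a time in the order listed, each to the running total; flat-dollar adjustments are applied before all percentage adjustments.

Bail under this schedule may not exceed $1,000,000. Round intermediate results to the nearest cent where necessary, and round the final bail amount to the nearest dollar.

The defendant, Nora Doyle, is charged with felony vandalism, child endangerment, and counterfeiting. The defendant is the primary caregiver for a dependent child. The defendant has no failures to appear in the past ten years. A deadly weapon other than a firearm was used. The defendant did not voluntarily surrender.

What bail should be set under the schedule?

Base amounts from the schedule: felony vandalism $37,000; child endangerment $84,000; counterfeiting $22,000.
Stacking rule: sum of all bases. $37,000 + $84,000 + $22,000 = $143,000.
Defendant is the primary caregiver for a dependent (−$10,250 flat): $143,000 − $10,250 = $132,750.
No failures to appear in the past ten years (−$2,250 flat): $132,750 − $2,250 = $130,500.
A deadly weapon other than a firearm was used (+60%): $130,500 × 1.6 = $208,800.
$208,800 is within the $1,000,000 maximum.

$208,800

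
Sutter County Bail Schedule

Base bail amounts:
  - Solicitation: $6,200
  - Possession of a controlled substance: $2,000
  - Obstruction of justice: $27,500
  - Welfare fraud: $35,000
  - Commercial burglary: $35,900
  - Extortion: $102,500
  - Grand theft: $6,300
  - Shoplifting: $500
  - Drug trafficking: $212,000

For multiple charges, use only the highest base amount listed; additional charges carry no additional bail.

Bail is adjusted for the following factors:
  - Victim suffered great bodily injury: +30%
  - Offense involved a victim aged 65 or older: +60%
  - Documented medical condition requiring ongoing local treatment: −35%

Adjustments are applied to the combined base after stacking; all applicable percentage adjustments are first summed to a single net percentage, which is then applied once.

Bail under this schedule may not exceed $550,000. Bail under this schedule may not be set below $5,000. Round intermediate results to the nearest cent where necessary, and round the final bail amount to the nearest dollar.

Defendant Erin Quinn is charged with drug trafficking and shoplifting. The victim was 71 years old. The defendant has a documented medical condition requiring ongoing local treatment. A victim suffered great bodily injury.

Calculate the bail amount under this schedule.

$328,600

Base amounts from the schedule: drug trafficking $212,000; shoplifting $500.
Stacking rule: use the highest base only. Highest is drug trafficking at $212,000. Combined base = $212,000.
Net percentage adjustment: +30% +60% −35% = +55%. $212,000 × 1.55 = $328,600.
$328,600 is within the $550,000 maximum.
$328,600 is at or above the $5,000 minimum.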